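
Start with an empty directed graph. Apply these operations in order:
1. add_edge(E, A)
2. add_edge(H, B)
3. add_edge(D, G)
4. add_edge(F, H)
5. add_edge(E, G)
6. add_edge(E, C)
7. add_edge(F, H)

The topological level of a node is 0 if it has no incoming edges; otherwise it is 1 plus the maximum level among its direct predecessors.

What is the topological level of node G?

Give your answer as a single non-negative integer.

Op 1: add_edge(E, A). Edges now: 1
Op 2: add_edge(H, B). Edges now: 2
Op 3: add_edge(D, G). Edges now: 3
Op 4: add_edge(F, H). Edges now: 4
Op 5: add_edge(E, G). Edges now: 5
Op 6: add_edge(E, C). Edges now: 6
Op 7: add_edge(F, H) (duplicate, no change). Edges now: 6
Compute levels (Kahn BFS):
  sources (in-degree 0): D, E, F
  process D: level=0
    D->G: in-degree(G)=1, level(G)>=1
  process E: level=0
    E->A: in-degree(A)=0, level(A)=1, enqueue
    E->C: in-degree(C)=0, level(C)=1, enqueue
    E->G: in-degree(G)=0, level(G)=1, enqueue
  process F: level=0
    F->H: in-degree(H)=0, level(H)=1, enqueue
  process A: level=1
  process C: level=1
  process G: level=1
  process H: level=1
    H->B: in-degree(B)=0, level(B)=2, enqueue
  process B: level=2
All levels: A:1, B:2, C:1, D:0, E:0, F:0, G:1, H:1
level(G) = 1

Answer: 1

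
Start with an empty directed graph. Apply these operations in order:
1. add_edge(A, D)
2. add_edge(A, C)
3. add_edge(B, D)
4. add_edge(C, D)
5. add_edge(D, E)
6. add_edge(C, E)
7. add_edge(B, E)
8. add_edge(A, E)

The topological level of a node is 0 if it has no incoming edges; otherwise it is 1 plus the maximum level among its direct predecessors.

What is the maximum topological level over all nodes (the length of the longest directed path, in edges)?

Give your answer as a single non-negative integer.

Answer: 3

Derivation:
Op 1: add_edge(A, D). Edges now: 1
Op 2: add_edge(A, C). Edges now: 2
Op 3: add_edge(B, D). Edges now: 3
Op 4: add_edge(C, D). Edges now: 4
Op 5: add_edge(D, E). Edges now: 5
Op 6: add_edge(C, E). Edges now: 6
Op 7: add_edge(B, E). Edges now: 7
Op 8: add_edge(A, E). Edges now: 8
Compute levels (Kahn BFS):
  sources (in-degree 0): A, B
  process A: level=0
    A->C: in-degree(C)=0, level(C)=1, enqueue
    A->D: in-degree(D)=2, level(D)>=1
    A->E: in-degree(E)=3, level(E)>=1
  process B: level=0
    B->D: in-degree(D)=1, level(D)>=1
    B->E: in-degree(E)=2, level(E)>=1
  process C: level=1
    C->D: in-degree(D)=0, level(D)=2, enqueue
    C->E: in-degree(E)=1, level(E)>=2
  process D: level=2
    D->E: in-degree(E)=0, level(E)=3, enqueue
  process E: level=3
All levels: A:0, B:0, C:1, D:2, E:3
max level = 3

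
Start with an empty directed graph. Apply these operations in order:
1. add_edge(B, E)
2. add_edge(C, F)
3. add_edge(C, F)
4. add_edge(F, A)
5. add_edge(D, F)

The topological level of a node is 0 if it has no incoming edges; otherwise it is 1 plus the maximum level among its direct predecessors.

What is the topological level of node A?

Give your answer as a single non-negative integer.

Answer: 2

Derivation:
Op 1: add_edge(B, E). Edges now: 1
Op 2: add_edge(C, F). Edges now: 2
Op 3: add_edge(C, F) (duplicate, no change). Edges now: 2
Op 4: add_edge(F, A). Edges now: 3
Op 5: add_edge(D, F). Edges now: 4
Compute levels (Kahn BFS):
  sources (in-degree 0): B, C, D
  process B: level=0
    B->E: in-degree(E)=0, level(E)=1, enqueue
  process C: level=0
    C->F: in-degree(F)=1, level(F)>=1
  process D: level=0
    D->F: in-degree(F)=0, level(F)=1, enqueue
  process E: level=1
  process F: level=1
    F->A: in-degree(A)=0, level(A)=2, enqueue
  process A: level=2
All levels: A:2, B:0, C:0, D:0, E:1, F:1
level(A) = 2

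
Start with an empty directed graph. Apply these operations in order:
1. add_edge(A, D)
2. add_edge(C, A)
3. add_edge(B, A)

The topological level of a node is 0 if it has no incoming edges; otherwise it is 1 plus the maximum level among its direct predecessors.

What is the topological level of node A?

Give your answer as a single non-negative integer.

Op 1: add_edge(A, D). Edges now: 1
Op 2: add_edge(C, A). Edges now: 2
Op 3: add_edge(B, A). Edges now: 3
Compute levels (Kahn BFS):
  sources (in-degree 0): B, C
  process B: level=0
    B->A: in-degree(A)=1, level(A)>=1
  process C: level=0
    C->A: in-degree(A)=0, level(A)=1, enqueue
  process A: level=1
    A->D: in-degree(D)=0, level(D)=2, enqueue
  process D: level=2
All levels: A:1, B:0, C:0, D:2
level(A) = 1

Answer: 1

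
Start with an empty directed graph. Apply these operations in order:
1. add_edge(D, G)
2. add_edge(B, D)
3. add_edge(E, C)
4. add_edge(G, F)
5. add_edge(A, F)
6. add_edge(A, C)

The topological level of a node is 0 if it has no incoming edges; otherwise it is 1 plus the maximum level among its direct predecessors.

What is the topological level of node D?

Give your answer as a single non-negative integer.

Op 1: add_edge(D, G). Edges now: 1
Op 2: add_edge(B, D). Edges now: 2
Op 3: add_edge(E, C). Edges now: 3
Op 4: add_edge(G, F). Edges now: 4
Op 5: add_edge(A, F). Edges now: 5
Op 6: add_edge(A, C). Edges now: 6
Compute levels (Kahn BFS):
  sources (in-degree 0): A, B, E
  process A: level=0
    A->C: in-degree(C)=1, level(C)>=1
    A->F: in-degree(F)=1, level(F)>=1
  process B: level=0
    B->D: in-degree(D)=0, level(D)=1, enqueue
  process E: level=0
    E->C: in-degree(C)=0, level(C)=1, enqueue
  process D: level=1
    D->G: in-degree(G)=0, level(G)=2, enqueue
  process C: level=1
  process G: level=2
    G->F: in-degree(F)=0, level(F)=3, enqueue
  process F: level=3
All levels: A:0, B:0, C:1, D:1, E:0, F:3, G:2
level(D) = 1

Answer: 1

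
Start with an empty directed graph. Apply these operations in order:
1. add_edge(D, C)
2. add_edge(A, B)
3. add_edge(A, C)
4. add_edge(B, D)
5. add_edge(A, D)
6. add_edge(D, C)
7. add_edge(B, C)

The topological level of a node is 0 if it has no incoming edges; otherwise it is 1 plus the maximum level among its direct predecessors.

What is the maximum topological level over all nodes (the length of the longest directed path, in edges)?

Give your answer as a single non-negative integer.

Answer: 3

Derivation:
Op 1: add_edge(D, C). Edges now: 1
Op 2: add_edge(A, B). Edges now: 2
Op 3: add_edge(A, C). Edges now: 3
Op 4: add_edge(B, D). Edges now: 4
Op 5: add_edge(A, D). Edges now: 5
Op 6: add_edge(D, C) (duplicate, no change). Edges now: 5
Op 7: add_edge(B, C). Edges now: 6
Compute levels (Kahn BFS):
  sources (in-degree 0): A
  process A: level=0
    A->B: in-degree(B)=0, level(B)=1, enqueue
    A->C: in-degree(C)=2, level(C)>=1
    A->D: in-degree(D)=1, level(D)>=1
  process B: level=1
    B->C: in-degree(C)=1, level(C)>=2
    B->D: in-degree(D)=0, level(D)=2, enqueue
  process D: level=2
    D->C: in-degree(C)=0, level(C)=3, enqueue
  process C: level=3
All levels: A:0, B:1, C:3, D:2
max level = 3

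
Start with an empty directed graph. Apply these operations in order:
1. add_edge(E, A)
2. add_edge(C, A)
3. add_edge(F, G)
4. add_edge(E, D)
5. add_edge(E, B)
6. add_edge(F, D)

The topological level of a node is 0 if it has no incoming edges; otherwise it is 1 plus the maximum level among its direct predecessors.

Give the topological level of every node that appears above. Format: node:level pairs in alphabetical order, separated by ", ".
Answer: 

Answer: A:1, B:1, C:0, D:1, E:0, F:0, G:1

Derivation:
Op 1: add_edge(E, A). Edges now: 1
Op 2: add_edge(C, A). Edges now: 2
Op 3: add_edge(F, G). Edges now: 3
Op 4: add_edge(E, D). Edges now: 4
Op 5: add_edge(E, B). Edges now: 5
Op 6: add_edge(F, D). Edges now: 6
Compute levels (Kahn BFS):
  sources (in-degree 0): C, E, F
  process C: level=0
    C->A: in-degree(A)=1, level(A)>=1
  process E: level=0
    E->A: in-degree(A)=0, level(A)=1, enqueue
    E->B: in-degree(B)=0, level(B)=1, enqueue
    E->D: in-degree(D)=1, level(D)>=1
  process F: level=0
    F->D: in-degree(D)=0, level(D)=1, enqueue
    F->G: in-degree(G)=0, level(G)=1, enqueue
  process A: level=1
  process B: level=1
  process D: level=1
  process G: level=1
All levels: A:1, B:1, C:0, D:1, E:0, F:0, G:1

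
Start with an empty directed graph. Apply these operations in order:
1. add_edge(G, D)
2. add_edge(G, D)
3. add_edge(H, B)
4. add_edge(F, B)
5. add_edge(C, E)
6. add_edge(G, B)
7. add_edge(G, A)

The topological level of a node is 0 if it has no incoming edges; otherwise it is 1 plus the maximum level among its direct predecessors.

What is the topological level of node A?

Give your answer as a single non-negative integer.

Answer: 1

Derivation:
Op 1: add_edge(G, D). Edges now: 1
Op 2: add_edge(G, D) (duplicate, no change). Edges now: 1
Op 3: add_edge(H, B). Edges now: 2
Op 4: add_edge(F, B). Edges now: 3
Op 5: add_edge(C, E). Edges now: 4
Op 6: add_edge(G, B). Edges now: 5
Op 7: add_edge(G, A). Edges now: 6
Compute levels (Kahn BFS):
  sources (in-degree 0): C, F, G, H
  process C: level=0
    C->E: in-degree(E)=0, level(E)=1, enqueue
  process F: level=0
    F->B: in-degree(B)=2, level(B)>=1
  process G: level=0
    G->A: in-degree(A)=0, level(A)=1, enqueue
    G->B: in-degree(B)=1, level(B)>=1
    G->D: in-degree(D)=0, level(D)=1, enqueue
  process H: level=0
    H->B: in-degree(B)=0, level(B)=1, enqueue
  process E: level=1
  process A: level=1
  process D: level=1
  process B: level=1
All levels: A:1, B:1, C:0, D:1, E:1, F:0, G:0, H:0
level(A) = 1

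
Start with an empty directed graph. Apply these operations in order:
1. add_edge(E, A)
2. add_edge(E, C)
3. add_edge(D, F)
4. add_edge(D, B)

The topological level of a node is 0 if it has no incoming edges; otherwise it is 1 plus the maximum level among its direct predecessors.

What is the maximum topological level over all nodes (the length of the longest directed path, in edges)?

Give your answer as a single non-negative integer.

Op 1: add_edge(E, A). Edges now: 1
Op 2: add_edge(E, C). Edges now: 2
Op 3: add_edge(D, F). Edges now: 3
Op 4: add_edge(D, B). Edges now: 4
Compute levels (Kahn BFS):
  sources (in-degree 0): D, E
  process D: level=0
    D->B: in-degree(B)=0, level(B)=1, enqueue
    D->F: in-degree(F)=0, level(F)=1, enqueue
  process E: level=0
    E->A: in-degree(A)=0, level(A)=1, enqueue
    E->C: in-degree(C)=0, level(C)=1, enqueue
  process B: level=1
  process F: level=1
  process A: level=1
  process C: level=1
All levels: A:1, B:1, C:1, D:0, E:0, F:1
max level = 1

Answer: 1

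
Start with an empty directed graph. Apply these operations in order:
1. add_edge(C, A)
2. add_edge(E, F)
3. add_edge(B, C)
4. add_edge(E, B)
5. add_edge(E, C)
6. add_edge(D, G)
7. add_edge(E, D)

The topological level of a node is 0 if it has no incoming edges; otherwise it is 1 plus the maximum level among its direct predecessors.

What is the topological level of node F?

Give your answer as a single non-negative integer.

Answer: 1

Derivation:
Op 1: add_edge(C, A). Edges now: 1
Op 2: add_edge(E, F). Edges now: 2
Op 3: add_edge(B, C). Edges now: 3
Op 4: add_edge(E, B). Edges now: 4
Op 5: add_edge(E, C). Edges now: 5
Op 6: add_edge(D, G). Edges now: 6
Op 7: add_edge(E, D). Edges now: 7
Compute levels (Kahn BFS):
  sources (in-degree 0): E
  process E: level=0
    E->B: in-degree(B)=0, level(B)=1, enqueue
    E->C: in-degree(C)=1, level(C)>=1
    E->D: in-degree(D)=0, level(D)=1, enqueue
    E->F: in-degree(F)=0, level(F)=1, enqueue
  process B: level=1
    B->C: in-degree(C)=0, level(C)=2, enqueue
  process D: level=1
    D->G: in-degree(G)=0, level(G)=2, enqueue
  process F: level=1
  process C: level=2
    C->A: in-degree(A)=0, level(A)=3, enqueue
  process G: level=2
  process A: level=3
All levels: A:3, B:1, C:2, D:1, E:0, F:1, G:2
level(F) = 1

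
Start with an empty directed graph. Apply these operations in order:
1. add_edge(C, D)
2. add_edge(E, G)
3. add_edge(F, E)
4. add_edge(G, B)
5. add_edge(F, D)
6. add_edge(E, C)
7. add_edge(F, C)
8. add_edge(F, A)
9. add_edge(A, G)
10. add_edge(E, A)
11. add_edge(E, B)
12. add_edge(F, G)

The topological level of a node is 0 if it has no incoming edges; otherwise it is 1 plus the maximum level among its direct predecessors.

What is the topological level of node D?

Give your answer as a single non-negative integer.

Op 1: add_edge(C, D). Edges now: 1
Op 2: add_edge(E, G). Edges now: 2
Op 3: add_edge(F, E). Edges now: 3
Op 4: add_edge(G, B). Edges now: 4
Op 5: add_edge(F, D). Edges now: 5
Op 6: add_edge(E, C). Edges now: 6
Op 7: add_edge(F, C). Edges now: 7
Op 8: add_edge(F, A). Edges now: 8
Op 9: add_edge(A, G). Edges now: 9
Op 10: add_edge(E, A). Edges now: 10
Op 11: add_edge(E, B). Edges now: 11
Op 12: add_edge(F, G). Edges now: 12
Compute levels (Kahn BFS):
  sources (in-degree 0): F
  process F: level=0
    F->A: in-degree(A)=1, level(A)>=1
    F->C: in-degree(C)=1, level(C)>=1
    F->D: in-degree(D)=1, level(D)>=1
    F->E: in-degree(E)=0, level(E)=1, enqueue
    F->G: in-degree(G)=2, level(G)>=1
  process E: level=1
    E->A: in-degree(A)=0, level(A)=2, enqueue
    E->B: in-degree(B)=1, level(B)>=2
    E->C: in-degree(C)=0, level(C)=2, enqueue
    E->G: in-degree(G)=1, level(G)>=2
  process A: level=2
    A->G: in-degree(G)=0, level(G)=3, enqueue
  process C: level=2
    C->D: in-degree(D)=0, level(D)=3, enqueue
  process G: level=3
    G->B: in-degree(B)=0, level(B)=4, enqueue
  process D: level=3
  process B: level=4
All levels: A:2, B:4, C:2, D:3, E:1, F:0, G:3
level(D) = 3

Answer: 3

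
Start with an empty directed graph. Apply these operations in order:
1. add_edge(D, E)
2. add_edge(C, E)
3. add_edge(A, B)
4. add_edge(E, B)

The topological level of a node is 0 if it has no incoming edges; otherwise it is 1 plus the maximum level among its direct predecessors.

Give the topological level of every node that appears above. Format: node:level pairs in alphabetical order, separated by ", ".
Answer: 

Answer: A:0, B:2, C:0, D:0, E:1

Derivation:
Op 1: add_edge(D, E). Edges now: 1
Op 2: add_edge(C, E). Edges now: 2
Op 3: add_edge(A, B). Edges now: 3
Op 4: add_edge(E, B). Edges now: 4
Compute levels (Kahn BFS):
  sources (in-degree 0): A, C, D
  process A: level=0
    A->B: in-degree(B)=1, level(B)>=1
  process C: level=0
    C->E: in-degree(E)=1, level(E)>=1
  process D: level=0
    D->E: in-degree(E)=0, level(E)=1, enqueue
  process E: level=1
    E->B: in-degree(B)=0, level(B)=2, enqueue
  process B: level=2
All levels: A:0, B:2, C:0, D:0, E:1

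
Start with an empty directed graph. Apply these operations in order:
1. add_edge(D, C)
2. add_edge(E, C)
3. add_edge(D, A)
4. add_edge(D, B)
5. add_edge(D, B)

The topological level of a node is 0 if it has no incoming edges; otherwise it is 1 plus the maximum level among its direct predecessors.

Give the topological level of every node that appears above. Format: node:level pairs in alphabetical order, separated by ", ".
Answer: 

Answer: A:1, B:1, C:1, D:0, E:0

Derivation:
Op 1: add_edge(D, C). Edges now: 1
Op 2: add_edge(E, C). Edges now: 2
Op 3: add_edge(D, A). Edges now: 3
Op 4: add_edge(D, B). Edges now: 4
Op 5: add_edge(D, B) (duplicate, no change). Edges now: 4
Compute levels (Kahn BFS):
  sources (in-degree 0): D, E
  process D: level=0
    D->A: in-degree(A)=0, level(A)=1, enqueue
    D->B: in-degree(B)=0, level(B)=1, enqueue
    D->C: in-degree(C)=1, level(C)>=1
  process E: level=0
    E->C: in-degree(C)=0, level(C)=1, enqueue
  process A: level=1
  process B: level=1
  process C: level=1
All levels: A:1, B:1, C:1, D:0, E:0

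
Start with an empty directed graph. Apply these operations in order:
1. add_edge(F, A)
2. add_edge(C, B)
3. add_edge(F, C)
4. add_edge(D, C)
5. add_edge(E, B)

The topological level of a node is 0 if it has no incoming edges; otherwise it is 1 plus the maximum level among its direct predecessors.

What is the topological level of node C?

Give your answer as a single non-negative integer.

Answer: 1

Derivation:
Op 1: add_edge(F, A). Edges now: 1
Op 2: add_edge(C, B). Edges now: 2
Op 3: add_edge(F, C). Edges now: 3
Op 4: add_edge(D, C). Edges now: 4
Op 5: add_edge(E, B). Edges now: 5
Compute levels (Kahn BFS):
  sources (in-degree 0): D, E, F
  process D: level=0
    D->C: in-degree(C)=1, level(C)>=1
  process E: level=0
    E->B: in-degree(B)=1, level(B)>=1
  process F: level=0
    F->A: in-degree(A)=0, level(A)=1, enqueue
    F->C: in-degree(C)=0, level(C)=1, enqueue
  process A: level=1
  process C: level=1
    C->B: in-degree(B)=0, level(B)=2, enqueue
  process B: level=2
All levels: A:1, B:2, C:1, D:0, E:0, F:0
level(C) = 1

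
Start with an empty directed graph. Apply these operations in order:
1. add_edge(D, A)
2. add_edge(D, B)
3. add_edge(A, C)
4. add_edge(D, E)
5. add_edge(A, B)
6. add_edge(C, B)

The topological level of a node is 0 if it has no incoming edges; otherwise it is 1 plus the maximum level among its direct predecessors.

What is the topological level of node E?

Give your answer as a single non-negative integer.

Op 1: add_edge(D, A). Edges now: 1
Op 2: add_edge(D, B). Edges now: 2
Op 3: add_edge(A, C). Edges now: 3
Op 4: add_edge(D, E). Edges now: 4
Op 5: add_edge(A, B). Edges now: 5
Op 6: add_edge(C, B). Edges now: 6
Compute levels (Kahn BFS):
  sources (in-degree 0): D
  process D: level=0
    D->A: in-degree(A)=0, level(A)=1, enqueue
    D->B: in-degree(B)=2, level(B)>=1
    D->E: in-degree(E)=0, level(E)=1, enqueue
  process A: level=1
    A->B: in-degree(B)=1, level(B)>=2
    A->C: in-degree(C)=0, level(C)=2, enqueue
  process E: level=1
  process C: level=2
    C->B: in-degree(B)=0, level(B)=3, enqueue
  process B: level=3
All levels: A:1, B:3, C:2, D:0, E:1
level(E) = 1

Answer: 1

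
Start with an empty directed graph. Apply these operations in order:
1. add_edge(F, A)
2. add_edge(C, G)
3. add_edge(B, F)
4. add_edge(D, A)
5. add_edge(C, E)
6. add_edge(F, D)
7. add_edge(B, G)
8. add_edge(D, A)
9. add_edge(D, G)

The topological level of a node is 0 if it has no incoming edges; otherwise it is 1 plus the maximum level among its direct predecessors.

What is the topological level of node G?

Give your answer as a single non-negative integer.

Op 1: add_edge(F, A). Edges now: 1
Op 2: add_edge(C, G). Edges now: 2
Op 3: add_edge(B, F). Edges now: 3
Op 4: add_edge(D, A). Edges now: 4
Op 5: add_edge(C, E). Edges now: 5
Op 6: add_edge(F, D). Edges now: 6
Op 7: add_edge(B, G). Edges now: 7
Op 8: add_edge(D, A) (duplicate, no change). Edges now: 7
Op 9: add_edge(D, G). Edges now: 8
Compute levels (Kahn BFS):
  sources (in-degree 0): B, C
  process B: level=0
    B->F: in-degree(F)=0, level(F)=1, enqueue
    B->G: in-degree(G)=2, level(G)>=1
  process C: level=0
    C->E: in-degree(E)=0, level(E)=1, enqueue
    C->G: in-degree(G)=1, level(G)>=1
  process F: level=1
    F->A: in-degree(A)=1, level(A)>=2
    F->D: in-degree(D)=0, level(D)=2, enqueue
  process E: level=1
  process D: level=2
    D->A: in-degree(A)=0, level(A)=3, enqueue
    D->G: in-degree(G)=0, level(G)=3, enqueue
  process A: level=3
  process G: level=3
All levels: A:3, B:0, C:0, D:2, E:1, F:1, G:3
level(G) = 3

Answer: 3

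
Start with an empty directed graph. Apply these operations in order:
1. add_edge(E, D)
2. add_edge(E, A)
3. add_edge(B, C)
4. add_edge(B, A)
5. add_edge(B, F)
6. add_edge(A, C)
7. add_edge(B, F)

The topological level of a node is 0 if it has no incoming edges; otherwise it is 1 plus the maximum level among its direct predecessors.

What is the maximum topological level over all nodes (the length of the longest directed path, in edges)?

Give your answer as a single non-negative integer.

Answer: 2

Derivation:
Op 1: add_edge(E, D). Edges now: 1
Op 2: add_edge(E, A). Edges now: 2
Op 3: add_edge(B, C). Edges now: 3
Op 4: add_edge(B, A). Edges now: 4
Op 5: add_edge(B, F). Edges now: 5
Op 6: add_edge(A, C). Edges now: 6
Op 7: add_edge(B, F) (duplicate, no change). Edges now: 6
Compute levels (Kahn BFS):
  sources (in-degree 0): B, E
  process B: level=0
    B->A: in-degree(A)=1, level(A)>=1
    B->C: in-degree(C)=1, level(C)>=1
    B->F: in-degree(F)=0, level(F)=1, enqueue
  process E: level=0
    E->A: in-degree(A)=0, level(A)=1, enqueue
    E->D: in-degree(D)=0, level(D)=1, enqueue
  process F: level=1
  process A: level=1
    A->C: in-degree(C)=0, level(C)=2, enqueue
  process D: level=1
  process C: level=2
All levels: A:1, B:0, C:2, D:1, E:0, F:1
max level = 2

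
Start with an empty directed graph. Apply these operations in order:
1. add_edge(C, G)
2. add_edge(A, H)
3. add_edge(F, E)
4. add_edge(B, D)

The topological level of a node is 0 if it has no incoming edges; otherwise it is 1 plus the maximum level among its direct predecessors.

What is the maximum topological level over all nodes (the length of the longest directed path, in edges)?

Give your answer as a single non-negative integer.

Op 1: add_edge(C, G). Edges now: 1
Op 2: add_edge(A, H). Edges now: 2
Op 3: add_edge(F, E). Edges now: 3
Op 4: add_edge(B, D). Edges now: 4
Compute levels (Kahn BFS):
  sources (in-degree 0): A, B, C, F
  process A: level=0
    A->H: in-degree(H)=0, level(H)=1, enqueue
  process B: level=0
    B->D: in-degree(D)=0, level(D)=1, enqueue
  process C: level=0
    C->G: in-degree(G)=0, level(G)=1, enqueue
  process F: level=0
    F->E: in-degree(E)=0, level(E)=1, enqueue
  process H: level=1
  process D: level=1
  process G: level=1
  process E: level=1
All levels: A:0, B:0, C:0, D:1, E:1, F:0, G:1, H:1
max level = 1

Answer: 1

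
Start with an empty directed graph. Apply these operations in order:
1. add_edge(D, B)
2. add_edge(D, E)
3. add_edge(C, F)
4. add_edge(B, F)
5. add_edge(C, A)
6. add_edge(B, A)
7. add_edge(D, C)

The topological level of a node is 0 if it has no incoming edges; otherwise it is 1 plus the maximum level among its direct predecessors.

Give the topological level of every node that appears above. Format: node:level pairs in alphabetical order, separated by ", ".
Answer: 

Op 1: add_edge(D, B). Edges now: 1
Op 2: add_edge(D, E). Edges now: 2
Op 3: add_edge(C, F). Edges now: 3
Op 4: add_edge(B, F). Edges now: 4
Op 5: add_edge(C, A). Edges now: 5
Op 6: add_edge(B, A). Edges now: 6
Op 7: add_edge(D, C). Edges now: 7
Compute levels (Kahn BFS):
  sources (in-degree 0): D
  process D: level=0
    D->B: in-degree(B)=0, level(B)=1, enqueue
    D->C: in-degree(C)=0, level(C)=1, enqueue
    D->E: in-degree(E)=0, level(E)=1, enqueue
  process B: level=1
    B->A: in-degree(A)=1, level(A)>=2
    B->F: in-degree(F)=1, level(F)>=2
  process C: level=1
    C->A: in-degree(A)=0, level(A)=2, enqueue
    C->F: in-degree(F)=0, level(F)=2, enqueue
  process E: level=1
  process A: level=2
  process F: level=2
All levels: A:2, B:1, C:1, D:0, E:1, F:2

Answer: A:2, B:1, C:1, D:0, E:1, F:2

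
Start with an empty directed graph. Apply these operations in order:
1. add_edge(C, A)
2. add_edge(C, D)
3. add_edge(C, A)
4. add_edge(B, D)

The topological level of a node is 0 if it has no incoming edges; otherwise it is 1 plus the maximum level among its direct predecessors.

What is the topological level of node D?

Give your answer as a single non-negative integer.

Answer: 1

Derivation:
Op 1: add_edge(C, A). Edges now: 1
Op 2: add_edge(C, D). Edges now: 2
Op 3: add_edge(C, A) (duplicate, no change). Edges now: 2
Op 4: add_edge(B, D). Edges now: 3
Compute levels (Kahn BFS):
  sources (in-degree 0): B, C
  process B: level=0
    B->D: in-degree(D)=1, level(D)>=1
  process C: level=0
    C->A: in-degree(A)=0, level(A)=1, enqueue
    C->D: in-degree(D)=0, level(D)=1, enqueue
  process A: level=1
  process D: level=1
All levels: A:1, B:0, C:0, D:1
level(D) = 1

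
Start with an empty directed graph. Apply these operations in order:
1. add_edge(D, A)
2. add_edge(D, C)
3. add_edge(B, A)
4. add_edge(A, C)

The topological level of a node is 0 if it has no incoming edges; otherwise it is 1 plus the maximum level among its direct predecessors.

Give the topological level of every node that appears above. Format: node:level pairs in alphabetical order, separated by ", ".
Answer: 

Op 1: add_edge(D, A). Edges now: 1
Op 2: add_edge(D, C). Edges now: 2
Op 3: add_edge(B, A). Edges now: 3
Op 4: add_edge(A, C). Edges now: 4
Compute levels (Kahn BFS):
  sources (in-degree 0): B, D
  process B: level=0
    B->A: in-degree(A)=1, level(A)>=1
  process D: level=0
    D->A: in-degree(A)=0, level(A)=1, enqueue
    D->C: in-degree(C)=1, level(C)>=1
  process A: level=1
    A->C: in-degree(C)=0, level(C)=2, enqueue
  process C: level=2
All levels: A:1, B:0, C:2, D:0

Answer: A:1, B:0, C:2, D:0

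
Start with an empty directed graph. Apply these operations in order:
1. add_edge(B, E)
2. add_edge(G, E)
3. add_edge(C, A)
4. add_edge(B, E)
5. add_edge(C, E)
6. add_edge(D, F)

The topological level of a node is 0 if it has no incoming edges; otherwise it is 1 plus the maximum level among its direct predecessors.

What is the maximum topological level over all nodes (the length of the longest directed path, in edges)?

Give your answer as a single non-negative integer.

Op 1: add_edge(B, E). Edges now: 1
Op 2: add_edge(G, E). Edges now: 2
Op 3: add_edge(C, A). Edges now: 3
Op 4: add_edge(B, E) (duplicate, no change). Edges now: 3
Op 5: add_edge(C, E). Edges now: 4
Op 6: add_edge(D, F). Edges now: 5
Compute levels (Kahn BFS):
  sources (in-degree 0): B, C, D, G
  process B: level=0
    B->E: in-degree(E)=2, level(E)>=1
  process C: level=0
    C->A: in-degree(A)=0, level(A)=1, enqueue
    C->E: in-degree(E)=1, level(E)>=1
  process D: level=0
    D->F: in-degree(F)=0, level(F)=1, enqueue
  process G: level=0
    G->E: in-degree(E)=0, level(E)=1, enqueue
  process A: level=1
  process F: level=1
  process E: level=1
All levels: A:1, B:0, C:0, D:0, E:1, F:1, G:0
max level = 1

Answer: 1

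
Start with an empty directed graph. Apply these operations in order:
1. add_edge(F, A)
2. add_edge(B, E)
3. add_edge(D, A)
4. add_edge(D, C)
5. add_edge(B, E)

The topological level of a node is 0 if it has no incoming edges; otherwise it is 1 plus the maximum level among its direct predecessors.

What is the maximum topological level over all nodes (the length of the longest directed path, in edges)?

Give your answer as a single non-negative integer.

Op 1: add_edge(F, A). Edges now: 1
Op 2: add_edge(B, E). Edges now: 2
Op 3: add_edge(D, A). Edges now: 3
Op 4: add_edge(D, C). Edges now: 4
Op 5: add_edge(B, E) (duplicate, no change). Edges now: 4
Compute levels (Kahn BFS):
  sources (in-degree 0): B, D, F
  process B: level=0
    B->E: in-degree(E)=0, level(E)=1, enqueue
  process D: level=0
    D->A: in-degree(A)=1, level(A)>=1
    D->C: in-degree(C)=0, level(C)=1, enqueue
  process F: level=0
    F->A: in-degree(A)=0, level(A)=1, enqueue
  process E: level=1
  process C: level=1
  process A: level=1
All levels: A:1, B:0, C:1, D:0, E:1, F:0
max level = 1

Answer: 1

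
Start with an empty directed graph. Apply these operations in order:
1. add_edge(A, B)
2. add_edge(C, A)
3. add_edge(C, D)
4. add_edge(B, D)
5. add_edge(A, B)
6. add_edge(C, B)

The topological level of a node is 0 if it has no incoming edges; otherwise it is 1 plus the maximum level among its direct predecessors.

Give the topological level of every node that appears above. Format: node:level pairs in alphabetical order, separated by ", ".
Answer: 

Answer: A:1, B:2, C:0, D:3

Derivation:
Op 1: add_edge(A, B). Edges now: 1
Op 2: add_edge(C, A). Edges now: 2
Op 3: add_edge(C, D). Edges now: 3
Op 4: add_edge(B, D). Edges now: 4
Op 5: add_edge(A, B) (duplicate, no change). Edges now: 4
Op 6: add_edge(C, B). Edges now: 5
Compute levels (Kahn BFS):
  sources (in-degree 0): C
  process C: level=0
    C->A: in-degree(A)=0, level(A)=1, enqueue
    C->B: in-degree(B)=1, level(B)>=1
    C->D: in-degree(D)=1, level(D)>=1
  process A: level=1
    A->B: in-degree(B)=0, level(B)=2, enqueue
  process B: level=2
    B->D: in-degree(D)=0, level(D)=3, enqueue
  process D: level=3
All levels: A:1, B:2, C:0, D:3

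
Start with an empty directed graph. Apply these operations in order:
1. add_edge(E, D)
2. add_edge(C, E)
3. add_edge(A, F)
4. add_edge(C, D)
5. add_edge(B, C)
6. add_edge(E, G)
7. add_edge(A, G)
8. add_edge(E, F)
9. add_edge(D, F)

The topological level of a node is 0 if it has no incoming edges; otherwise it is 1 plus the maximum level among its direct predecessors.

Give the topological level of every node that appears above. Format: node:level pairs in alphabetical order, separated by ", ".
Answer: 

Op 1: add_edge(E, D). Edges now: 1
Op 2: add_edge(C, E). Edges now: 2
Op 3: add_edge(A, F). Edges now: 3
Op 4: add_edge(C, D). Edges now: 4
Op 5: add_edge(B, C). Edges now: 5
Op 6: add_edge(E, G). Edges now: 6
Op 7: add_edge(A, G). Edges now: 7
Op 8: add_edge(E, F). Edges now: 8
Op 9: add_edge(D, F). Edges now: 9
Compute levels (Kahn BFS):
  sources (in-degree 0): A, B
  process A: level=0
    A->F: in-degree(F)=2, level(F)>=1
    A->G: in-degree(G)=1, level(G)>=1
  process B: level=0
    B->C: in-degree(C)=0, level(C)=1, enqueue
  process C: level=1
    C->D: in-degree(D)=1, level(D)>=2
    C->E: in-degree(E)=0, level(E)=2, enqueue
  process E: level=2
    E->D: in-degree(D)=0, level(D)=3, enqueue
    E->F: in-degree(F)=1, level(F)>=3
    E->G: in-degree(G)=0, level(G)=3, enqueue
  process D: level=3
    D->F: in-degree(F)=0, level(F)=4, enqueue
  process G: level=3
  process F: level=4
All levels: A:0, B:0, C:1, D:3, E:2, F:4, G:3

Answer: A:0, B:0, C:1, D:3, E:2, F:4, G:3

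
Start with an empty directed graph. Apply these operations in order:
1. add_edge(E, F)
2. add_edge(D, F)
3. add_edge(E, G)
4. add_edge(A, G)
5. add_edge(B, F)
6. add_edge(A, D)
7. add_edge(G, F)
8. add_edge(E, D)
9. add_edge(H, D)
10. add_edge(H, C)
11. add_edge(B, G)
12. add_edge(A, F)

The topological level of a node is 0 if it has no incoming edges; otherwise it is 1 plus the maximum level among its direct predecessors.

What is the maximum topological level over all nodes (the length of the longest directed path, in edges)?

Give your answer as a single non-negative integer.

Answer: 2

Derivation:
Op 1: add_edge(E, F). Edges now: 1
Op 2: add_edge(D, F). Edges now: 2
Op 3: add_edge(E, G). Edges now: 3
Op 4: add_edge(A, G). Edges now: 4
Op 5: add_edge(B, F). Edges now: 5
Op 6: add_edge(A, D). Edges now: 6
Op 7: add_edge(G, F). Edges now: 7
Op 8: add_edge(E, D). Edges now: 8
Op 9: add_edge(H, D). Edges now: 9
Op 10: add_edge(H, C). Edges now: 10
Op 11: add_edge(B, G). Edges now: 11
Op 12: add_edge(A, F). Edges now: 12
Compute levels (Kahn BFS):
  sources (in-degree 0): A, B, E, H
  process A: level=0
    A->D: in-degree(D)=2, level(D)>=1
    A->F: in-degree(F)=4, level(F)>=1
    A->G: in-degree(G)=2, level(G)>=1
  process B: level=0
    B->F: in-degree(F)=3, level(F)>=1
    B->G: in-degree(G)=1, level(G)>=1
  process E: level=0
    E->D: in-degree(D)=1, level(D)>=1
    E->F: in-degree(F)=2, level(F)>=1
    E->G: in-degree(G)=0, level(G)=1, enqueue
  process H: level=0
    H->C: in-degree(C)=0, level(C)=1, enqueue
    H->D: in-degree(D)=0, level(D)=1, enqueue
  process G: level=1
    G->F: in-degree(F)=1, level(F)>=2
  process C: level=1
  process D: level=1
    D->F: in-degree(F)=0, level(F)=2, enqueue
  process F: level=2
All levels: A:0, B:0, C:1, D:1, E:0, F:2, G:1, H:0
max level = 2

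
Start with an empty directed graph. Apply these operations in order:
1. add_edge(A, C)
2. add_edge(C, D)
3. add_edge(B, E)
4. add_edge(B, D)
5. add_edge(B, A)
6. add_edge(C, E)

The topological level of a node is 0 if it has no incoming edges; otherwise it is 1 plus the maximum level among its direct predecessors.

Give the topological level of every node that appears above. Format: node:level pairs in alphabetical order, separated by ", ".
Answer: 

Answer: A:1, B:0, C:2, D:3, E:3

Derivation:
Op 1: add_edge(A, C). Edges now: 1
Op 2: add_edge(C, D). Edges now: 2
Op 3: add_edge(B, E). Edges now: 3
Op 4: add_edge(B, D). Edges now: 4
Op 5: add_edge(B, A). Edges now: 5
Op 6: add_edge(C, E). Edges now: 6
Compute levels (Kahn BFS):
  sources (in-degree 0): B
  process B: level=0
    B->A: in-degree(A)=0, level(A)=1, enqueue
    B->D: in-degree(D)=1, level(D)>=1
    B->E: in-degree(E)=1, level(E)>=1
  process A: level=1
    A->C: in-degree(C)=0, level(C)=2, enqueue
  process C: level=2
    C->D: in-degree(D)=0, level(D)=3, enqueue
    C->E: in-degree(E)=0, level(E)=3, enqueue
  process D: level=3
  process E: level=3
All levels: A:1, B:0, C:2, D:3, E:3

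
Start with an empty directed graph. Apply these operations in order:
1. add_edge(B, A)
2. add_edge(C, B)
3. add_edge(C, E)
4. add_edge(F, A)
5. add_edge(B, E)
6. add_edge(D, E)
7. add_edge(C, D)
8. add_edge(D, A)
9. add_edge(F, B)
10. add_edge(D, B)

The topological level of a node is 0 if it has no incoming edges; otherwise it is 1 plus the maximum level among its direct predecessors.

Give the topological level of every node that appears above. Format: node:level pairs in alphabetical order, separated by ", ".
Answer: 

Op 1: add_edge(B, A). Edges now: 1
Op 2: add_edge(C, B). Edges now: 2
Op 3: add_edge(C, E). Edges now: 3
Op 4: add_edge(F, A). Edges now: 4
Op 5: add_edge(B, E). Edges now: 5
Op 6: add_edge(D, E). Edges now: 6
Op 7: add_edge(C, D). Edges now: 7
Op 8: add_edge(D, A). Edges now: 8
Op 9: add_edge(F, B). Edges now: 9
Op 10: add_edge(D, B). Edges now: 10
Compute levels (Kahn BFS):
  sources (in-degree 0): C, F
  process C: level=0
    C->B: in-degree(B)=2, level(B)>=1
    C->D: in-degree(D)=0, level(D)=1, enqueue
    C->E: in-degree(E)=2, level(E)>=1
  process F: level=0
    F->A: in-degree(A)=2, level(A)>=1
    F->B: in-degree(B)=1, level(B)>=1
  process D: level=1
    D->A: in-degree(A)=1, level(A)>=2
    D->B: in-degree(B)=0, level(B)=2, enqueue
    D->E: in-degree(E)=1, level(E)>=2
  process B: level=2
    B->A: in-degree(A)=0, level(A)=3, enqueue
    B->E: in-degree(E)=0, level(E)=3, enqueue
  process A: level=3
  process E: level=3
All levels: A:3, B:2, C:0, D:1, E:3, F:0

Answer: A:3, B:2, C:0, D:1, E:3, F:0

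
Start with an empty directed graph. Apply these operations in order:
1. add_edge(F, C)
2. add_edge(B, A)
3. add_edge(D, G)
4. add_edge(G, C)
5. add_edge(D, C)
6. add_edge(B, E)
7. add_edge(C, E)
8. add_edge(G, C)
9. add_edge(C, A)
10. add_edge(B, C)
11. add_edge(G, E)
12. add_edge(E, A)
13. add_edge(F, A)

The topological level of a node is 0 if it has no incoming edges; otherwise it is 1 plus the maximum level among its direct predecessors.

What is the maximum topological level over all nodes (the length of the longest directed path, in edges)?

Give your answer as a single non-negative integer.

Op 1: add_edge(F, C). Edges now: 1
Op 2: add_edge(B, A). Edges now: 2
Op 3: add_edge(D, G). Edges now: 3
Op 4: add_edge(G, C). Edges now: 4
Op 5: add_edge(D, C). Edges now: 5
Op 6: add_edge(B, E). Edges now: 6
Op 7: add_edge(C, E). Edges now: 7
Op 8: add_edge(G, C) (duplicate, no change). Edges now: 7
Op 9: add_edge(C, A). Edges now: 8
Op 10: add_edge(B, C). Edges now: 9
Op 11: add_edge(G, E). Edges now: 10
Op 12: add_edge(E, A). Edges now: 11
Op 13: add_edge(F, A). Edges now: 12
Compute levels (Kahn BFS):
  sources (in-degree 0): B, D, F
  process B: level=0
    B->A: in-degree(A)=3, level(A)>=1
    B->C: in-degree(C)=3, level(C)>=1
    B->E: in-degree(E)=2, level(E)>=1
  process D: level=0
    D->C: in-degree(C)=2, level(C)>=1
    D->G: in-degree(G)=0, level(G)=1, enqueue
  process F: level=0
    F->A: in-degree(A)=2, level(A)>=1
    F->C: in-degree(C)=1, level(C)>=1
  process G: level=1
    G->C: in-degree(C)=0, level(C)=2, enqueue
    G->E: in-degree(E)=1, level(E)>=2
  process C: level=2
    C->A: in-degree(A)=1, level(A)>=3
    C->E: in-degree(E)=0, level(E)=3, enqueue
  process E: level=3
    E->A: in-degree(A)=0, level(A)=4, enqueue
  process A: level=4
All levels: A:4, B:0, C:2, D:0, E:3, F:0, G:1
max level = 4

Answer: 4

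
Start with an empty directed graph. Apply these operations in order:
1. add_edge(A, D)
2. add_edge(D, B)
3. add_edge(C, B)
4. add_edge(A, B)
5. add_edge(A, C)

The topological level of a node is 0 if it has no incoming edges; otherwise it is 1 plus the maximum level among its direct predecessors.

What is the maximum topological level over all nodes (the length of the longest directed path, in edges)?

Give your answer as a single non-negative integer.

Op 1: add_edge(A, D). Edges now: 1
Op 2: add_edge(D, B). Edges now: 2
Op 3: add_edge(C, B). Edges now: 3
Op 4: add_edge(A, B). Edges now: 4
Op 5: add_edge(A, C). Edges now: 5
Compute levels (Kahn BFS):
  sources (in-degree 0): A
  process A: level=0
    A->B: in-degree(B)=2, level(B)>=1
    A->C: in-degree(C)=0, level(C)=1, enqueue
    A->D: in-degree(D)=0, level(D)=1, enqueue
  process C: level=1
    C->B: in-degree(B)=1, level(B)>=2
  process D: level=1
    D->B: in-degree(B)=0, level(B)=2, enqueue
  process B: level=2
All levels: A:0, B:2, C:1, D:1
max level = 2

Answer: 2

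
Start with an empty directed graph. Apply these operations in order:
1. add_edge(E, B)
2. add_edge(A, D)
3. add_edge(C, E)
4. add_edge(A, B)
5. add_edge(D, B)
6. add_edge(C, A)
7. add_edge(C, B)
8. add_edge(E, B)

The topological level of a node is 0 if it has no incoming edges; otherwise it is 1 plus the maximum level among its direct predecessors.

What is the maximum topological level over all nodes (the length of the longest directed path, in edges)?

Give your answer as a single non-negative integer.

Answer: 3

Derivation:
Op 1: add_edge(E, B). Edges now: 1
Op 2: add_edge(A, D). Edges now: 2
Op 3: add_edge(C, E). Edges now: 3
Op 4: add_edge(A, B). Edges now: 4
Op 5: add_edge(D, B). Edges now: 5
Op 6: add_edge(C, A). Edges now: 6
Op 7: add_edge(C, B). Edges now: 7
Op 8: add_edge(E, B) (duplicate, no change). Edges now: 7
Compute levels (Kahn BFS):
  sources (in-degree 0): C
  process C: level=0
    C->A: in-degree(A)=0, level(A)=1, enqueue
    C->B: in-degree(B)=3, level(B)>=1
    C->E: in-degree(E)=0, level(E)=1, enqueue
  process A: level=1
    A->B: in-degree(B)=2, level(B)>=2
    A->D: in-degree(D)=0, level(D)=2, enqueue
  process E: level=1
    E->B: in-degree(B)=1, level(B)>=2
  process D: level=2
    D->B: in-degree(B)=0, level(B)=3, enqueue
  process B: level=3
All levels: A:1, B:3, C:0, D:2, E:1
max level = 3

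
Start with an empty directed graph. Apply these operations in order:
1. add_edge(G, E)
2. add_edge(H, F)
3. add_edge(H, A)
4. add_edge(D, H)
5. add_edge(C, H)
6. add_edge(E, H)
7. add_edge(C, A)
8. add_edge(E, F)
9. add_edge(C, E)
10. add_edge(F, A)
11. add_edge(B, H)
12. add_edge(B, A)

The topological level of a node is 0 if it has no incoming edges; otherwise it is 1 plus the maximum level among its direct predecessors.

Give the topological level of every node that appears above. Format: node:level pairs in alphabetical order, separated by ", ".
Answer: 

Op 1: add_edge(G, E). Edges now: 1
Op 2: add_edge(H, F). Edges now: 2
Op 3: add_edge(H, A). Edges now: 3
Op 4: add_edge(D, H). Edges now: 4
Op 5: add_edge(C, H). Edges now: 5
Op 6: add_edge(E, H). Edges now: 6
Op 7: add_edge(C, A). Edges now: 7
Op 8: add_edge(E, F). Edges now: 8
Op 9: add_edge(C, E). Edges now: 9
Op 10: add_edge(F, A). Edges now: 10
Op 11: add_edge(B, H). Edges now: 11
Op 12: add_edge(B, A). Edges now: 12
Compute levels (Kahn BFS):
  sources (in-degree 0): B, C, D, G
  process B: level=0
    B->A: in-degree(A)=3, level(A)>=1
    B->H: in-degree(H)=3, level(H)>=1
  process C: level=0
    C->A: in-degree(A)=2, level(A)>=1
    C->E: in-degree(E)=1, level(E)>=1
    C->H: in-degree(H)=2, level(H)>=1
  process D: level=0
    D->H: in-degree(H)=1, level(H)>=1
  process G: level=0
    G->E: in-degree(E)=0, level(E)=1, enqueue
  process E: level=1
    E->F: in-degree(F)=1, level(F)>=2
    E->H: in-degree(H)=0, level(H)=2, enqueue
  process H: level=2
    H->A: in-degree(A)=1, level(A)>=3
    H->F: in-degree(F)=0, level(F)=3, enqueue
  process F: level=3
    F->A: in-degree(A)=0, level(A)=4, enqueue
  process A: level=4
All levels: A:4, B:0, C:0, D:0, E:1, F:3, G:0, H:2

Answer: A:4, B:0, C:0, D:0, E:1, F:3, G:0, H:2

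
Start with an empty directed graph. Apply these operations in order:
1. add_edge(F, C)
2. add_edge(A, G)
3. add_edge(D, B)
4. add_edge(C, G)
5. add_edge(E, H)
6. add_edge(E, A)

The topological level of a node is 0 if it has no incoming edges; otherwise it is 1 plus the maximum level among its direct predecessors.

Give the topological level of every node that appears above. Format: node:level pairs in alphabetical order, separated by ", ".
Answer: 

Answer: A:1, B:1, C:1, D:0, E:0, F:0, G:2, H:1

Derivation:
Op 1: add_edge(F, C). Edges now: 1
Op 2: add_edge(A, G). Edges now: 2
Op 3: add_edge(D, B). Edges now: 3
Op 4: add_edge(C, G). Edges now: 4
Op 5: add_edge(E, H). Edges now: 5
Op 6: add_edge(E, A). Edges now: 6
Compute levels (Kahn BFS):
  sources (in-degree 0): D, E, F
  process D: level=0
    D->B: in-degree(B)=0, level(B)=1, enqueue
  process E: level=0
    E->A: in-degree(A)=0, level(A)=1, enqueue
    E->H: in-degree(H)=0, level(H)=1, enqueue
  process F: level=0
    F->C: in-degree(C)=0, level(C)=1, enqueue
  process B: level=1
  process A: level=1
    A->G: in-degree(G)=1, level(G)>=2
  process H: level=1
  process C: level=1
    C->G: in-degree(G)=0, level(G)=2, enqueue
  process G: level=2
All levels: A:1, B:1, C:1, D:0, E:0, F:0, G:2, H:1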